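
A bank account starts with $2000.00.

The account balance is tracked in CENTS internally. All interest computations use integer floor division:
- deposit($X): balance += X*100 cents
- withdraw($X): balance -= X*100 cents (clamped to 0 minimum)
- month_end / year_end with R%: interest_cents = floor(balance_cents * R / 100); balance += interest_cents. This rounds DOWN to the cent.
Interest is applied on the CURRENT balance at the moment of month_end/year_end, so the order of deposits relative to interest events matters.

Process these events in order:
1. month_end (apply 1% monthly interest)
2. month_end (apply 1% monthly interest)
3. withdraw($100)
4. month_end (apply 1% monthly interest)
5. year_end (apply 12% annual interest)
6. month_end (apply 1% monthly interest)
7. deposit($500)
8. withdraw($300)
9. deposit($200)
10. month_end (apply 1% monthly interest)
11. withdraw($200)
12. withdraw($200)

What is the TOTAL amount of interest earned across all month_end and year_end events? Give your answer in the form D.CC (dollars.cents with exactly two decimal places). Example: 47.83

Answer: 342.85

Derivation:
After 1 (month_end (apply 1% monthly interest)): balance=$2020.00 total_interest=$20.00
After 2 (month_end (apply 1% monthly interest)): balance=$2040.20 total_interest=$40.20
After 3 (withdraw($100)): balance=$1940.20 total_interest=$40.20
After 4 (month_end (apply 1% monthly interest)): balance=$1959.60 total_interest=$59.60
After 5 (year_end (apply 12% annual interest)): balance=$2194.75 total_interest=$294.75
After 6 (month_end (apply 1% monthly interest)): balance=$2216.69 total_interest=$316.69
After 7 (deposit($500)): balance=$2716.69 total_interest=$316.69
After 8 (withdraw($300)): balance=$2416.69 total_interest=$316.69
After 9 (deposit($200)): balance=$2616.69 total_interest=$316.69
After 10 (month_end (apply 1% monthly interest)): balance=$2642.85 total_interest=$342.85
After 11 (withdraw($200)): balance=$2442.85 total_interest=$342.85
After 12 (withdraw($200)): balance=$2242.85 total_interest=$342.85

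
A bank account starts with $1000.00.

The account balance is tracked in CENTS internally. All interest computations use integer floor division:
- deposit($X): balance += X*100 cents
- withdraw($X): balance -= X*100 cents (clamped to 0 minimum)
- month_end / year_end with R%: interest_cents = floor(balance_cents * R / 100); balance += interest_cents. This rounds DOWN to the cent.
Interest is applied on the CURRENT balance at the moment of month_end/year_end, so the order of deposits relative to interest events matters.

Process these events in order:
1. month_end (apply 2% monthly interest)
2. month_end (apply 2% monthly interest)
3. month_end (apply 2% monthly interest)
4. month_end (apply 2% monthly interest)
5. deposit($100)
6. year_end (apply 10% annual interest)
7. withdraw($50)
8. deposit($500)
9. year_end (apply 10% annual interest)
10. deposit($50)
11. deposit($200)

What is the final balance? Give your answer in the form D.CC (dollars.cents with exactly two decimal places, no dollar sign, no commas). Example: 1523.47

After 1 (month_end (apply 2% monthly interest)): balance=$1020.00 total_interest=$20.00
After 2 (month_end (apply 2% monthly interest)): balance=$1040.40 total_interest=$40.40
After 3 (month_end (apply 2% monthly interest)): balance=$1061.20 total_interest=$61.20
After 4 (month_end (apply 2% monthly interest)): balance=$1082.42 total_interest=$82.42
After 5 (deposit($100)): balance=$1182.42 total_interest=$82.42
After 6 (year_end (apply 10% annual interest)): balance=$1300.66 total_interest=$200.66
After 7 (withdraw($50)): balance=$1250.66 total_interest=$200.66
After 8 (deposit($500)): balance=$1750.66 total_interest=$200.66
After 9 (year_end (apply 10% annual interest)): balance=$1925.72 total_interest=$375.72
After 10 (deposit($50)): balance=$1975.72 total_interest=$375.72
After 11 (deposit($200)): balance=$2175.72 total_interest=$375.72

Answer: 2175.72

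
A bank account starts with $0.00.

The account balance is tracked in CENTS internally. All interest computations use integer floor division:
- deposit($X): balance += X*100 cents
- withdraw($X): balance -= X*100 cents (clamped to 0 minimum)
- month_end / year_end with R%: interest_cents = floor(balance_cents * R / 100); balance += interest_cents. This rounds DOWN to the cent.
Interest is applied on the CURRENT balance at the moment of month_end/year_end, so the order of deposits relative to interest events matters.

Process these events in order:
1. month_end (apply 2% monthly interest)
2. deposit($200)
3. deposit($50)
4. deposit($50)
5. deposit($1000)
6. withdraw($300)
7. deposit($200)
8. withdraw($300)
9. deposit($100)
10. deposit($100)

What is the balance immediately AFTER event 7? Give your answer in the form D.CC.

Answer: 1200.00

Derivation:
After 1 (month_end (apply 2% monthly interest)): balance=$0.00 total_interest=$0.00
After 2 (deposit($200)): balance=$200.00 total_interest=$0.00
After 3 (deposit($50)): balance=$250.00 total_interest=$0.00
After 4 (deposit($50)): balance=$300.00 total_interest=$0.00
After 5 (deposit($1000)): balance=$1300.00 total_interest=$0.00
After 6 (withdraw($300)): balance=$1000.00 total_interest=$0.00
After 7 (deposit($200)): balance=$1200.00 total_interest=$0.00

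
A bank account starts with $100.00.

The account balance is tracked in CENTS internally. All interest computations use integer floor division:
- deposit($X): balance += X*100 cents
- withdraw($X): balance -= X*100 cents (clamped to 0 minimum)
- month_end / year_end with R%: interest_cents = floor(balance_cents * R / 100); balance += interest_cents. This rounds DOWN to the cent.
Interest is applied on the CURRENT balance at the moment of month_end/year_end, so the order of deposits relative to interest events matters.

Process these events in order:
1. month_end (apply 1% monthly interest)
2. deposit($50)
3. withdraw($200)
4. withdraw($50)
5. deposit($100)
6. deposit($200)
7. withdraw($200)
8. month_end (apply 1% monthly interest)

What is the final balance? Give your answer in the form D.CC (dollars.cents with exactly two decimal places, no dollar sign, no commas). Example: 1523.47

After 1 (month_end (apply 1% monthly interest)): balance=$101.00 total_interest=$1.00
After 2 (deposit($50)): balance=$151.00 total_interest=$1.00
After 3 (withdraw($200)): balance=$0.00 total_interest=$1.00
After 4 (withdraw($50)): balance=$0.00 total_interest=$1.00
After 5 (deposit($100)): balance=$100.00 total_interest=$1.00
After 6 (deposit($200)): balance=$300.00 total_interest=$1.00
After 7 (withdraw($200)): balance=$100.00 total_interest=$1.00
After 8 (month_end (apply 1% monthly interest)): balance=$101.00 total_interest=$2.00

Answer: 101.00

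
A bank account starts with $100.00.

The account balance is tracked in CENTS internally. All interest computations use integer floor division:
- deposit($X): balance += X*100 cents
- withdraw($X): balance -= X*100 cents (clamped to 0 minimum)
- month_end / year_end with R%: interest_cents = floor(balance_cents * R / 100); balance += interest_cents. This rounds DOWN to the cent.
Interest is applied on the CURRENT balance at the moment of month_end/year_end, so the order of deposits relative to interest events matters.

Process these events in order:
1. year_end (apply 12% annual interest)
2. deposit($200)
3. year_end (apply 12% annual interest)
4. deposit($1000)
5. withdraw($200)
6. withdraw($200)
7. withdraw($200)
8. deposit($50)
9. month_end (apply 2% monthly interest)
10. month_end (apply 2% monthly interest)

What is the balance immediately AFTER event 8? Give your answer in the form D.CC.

After 1 (year_end (apply 12% annual interest)): balance=$112.00 total_interest=$12.00
After 2 (deposit($200)): balance=$312.00 total_interest=$12.00
After 3 (year_end (apply 12% annual interest)): balance=$349.44 total_interest=$49.44
After 4 (deposit($1000)): balance=$1349.44 total_interest=$49.44
After 5 (withdraw($200)): balance=$1149.44 total_interest=$49.44
After 6 (withdraw($200)): balance=$949.44 total_interest=$49.44
After 7 (withdraw($200)): balance=$749.44 total_interest=$49.44
After 8 (deposit($50)): balance=$799.44 total_interest=$49.44

Answer: 799.44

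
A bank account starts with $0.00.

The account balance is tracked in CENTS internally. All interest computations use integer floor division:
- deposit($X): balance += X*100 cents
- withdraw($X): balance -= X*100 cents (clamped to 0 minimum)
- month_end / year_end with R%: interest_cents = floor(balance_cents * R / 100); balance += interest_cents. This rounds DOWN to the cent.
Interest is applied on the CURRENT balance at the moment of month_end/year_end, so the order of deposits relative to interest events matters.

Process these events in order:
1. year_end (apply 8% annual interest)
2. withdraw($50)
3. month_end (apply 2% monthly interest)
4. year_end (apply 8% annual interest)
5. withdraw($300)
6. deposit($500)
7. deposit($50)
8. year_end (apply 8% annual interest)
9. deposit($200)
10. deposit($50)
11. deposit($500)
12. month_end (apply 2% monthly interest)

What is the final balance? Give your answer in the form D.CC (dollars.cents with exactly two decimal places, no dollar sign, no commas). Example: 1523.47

Answer: 1370.88

Derivation:
After 1 (year_end (apply 8% annual interest)): balance=$0.00 total_interest=$0.00
After 2 (withdraw($50)): balance=$0.00 total_interest=$0.00
After 3 (month_end (apply 2% monthly interest)): balance=$0.00 total_interest=$0.00
After 4 (year_end (apply 8% annual interest)): balance=$0.00 total_interest=$0.00
After 5 (withdraw($300)): balance=$0.00 total_interest=$0.00
After 6 (deposit($500)): balance=$500.00 total_interest=$0.00
After 7 (deposit($50)): balance=$550.00 total_interest=$0.00
After 8 (year_end (apply 8% annual interest)): balance=$594.00 total_interest=$44.00
After 9 (deposit($200)): balance=$794.00 total_interest=$44.00
After 10 (deposit($50)): balance=$844.00 total_interest=$44.00
After 11 (deposit($500)): balance=$1344.00 total_interest=$44.00
After 12 (month_end (apply 2% monthly interest)): balance=$1370.88 total_interest=$70.88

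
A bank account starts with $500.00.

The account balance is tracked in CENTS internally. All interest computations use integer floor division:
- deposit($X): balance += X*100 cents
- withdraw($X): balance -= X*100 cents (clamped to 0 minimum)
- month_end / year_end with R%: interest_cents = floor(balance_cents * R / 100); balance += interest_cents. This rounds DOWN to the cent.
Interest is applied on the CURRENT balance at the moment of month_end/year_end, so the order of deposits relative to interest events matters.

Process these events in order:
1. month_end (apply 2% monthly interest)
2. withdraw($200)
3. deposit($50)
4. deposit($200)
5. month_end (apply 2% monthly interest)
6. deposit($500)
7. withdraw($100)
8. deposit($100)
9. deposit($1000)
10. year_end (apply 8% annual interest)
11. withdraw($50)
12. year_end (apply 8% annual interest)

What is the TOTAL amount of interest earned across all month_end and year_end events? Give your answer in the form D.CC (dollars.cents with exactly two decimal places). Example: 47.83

After 1 (month_end (apply 2% monthly interest)): balance=$510.00 total_interest=$10.00
After 2 (withdraw($200)): balance=$310.00 total_interest=$10.00
After 3 (deposit($50)): balance=$360.00 total_interest=$10.00
After 4 (deposit($200)): balance=$560.00 total_interest=$10.00
After 5 (month_end (apply 2% monthly interest)): balance=$571.20 total_interest=$21.20
After 6 (deposit($500)): balance=$1071.20 total_interest=$21.20
After 7 (withdraw($100)): balance=$971.20 total_interest=$21.20
After 8 (deposit($100)): balance=$1071.20 total_interest=$21.20
After 9 (deposit($1000)): balance=$2071.20 total_interest=$21.20
After 10 (year_end (apply 8% annual interest)): balance=$2236.89 total_interest=$186.89
After 11 (withdraw($50)): balance=$2186.89 total_interest=$186.89
After 12 (year_end (apply 8% annual interest)): balance=$2361.84 total_interest=$361.84

Answer: 361.84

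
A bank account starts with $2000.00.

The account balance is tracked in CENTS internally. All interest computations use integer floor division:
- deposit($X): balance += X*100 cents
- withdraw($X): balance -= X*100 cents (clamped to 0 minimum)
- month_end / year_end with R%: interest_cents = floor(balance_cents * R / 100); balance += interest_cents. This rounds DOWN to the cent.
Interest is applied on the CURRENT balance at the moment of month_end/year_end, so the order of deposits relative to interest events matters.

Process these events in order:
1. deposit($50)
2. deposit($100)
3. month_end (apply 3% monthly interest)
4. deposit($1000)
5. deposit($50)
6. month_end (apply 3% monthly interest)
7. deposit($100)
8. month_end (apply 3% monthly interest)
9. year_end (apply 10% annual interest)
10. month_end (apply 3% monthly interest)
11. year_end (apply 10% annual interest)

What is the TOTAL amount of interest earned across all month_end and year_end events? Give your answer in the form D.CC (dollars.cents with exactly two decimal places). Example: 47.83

After 1 (deposit($50)): balance=$2050.00 total_interest=$0.00
After 2 (deposit($100)): balance=$2150.00 total_interest=$0.00
After 3 (month_end (apply 3% monthly interest)): balance=$2214.50 total_interest=$64.50
After 4 (deposit($1000)): balance=$3214.50 total_interest=$64.50
After 5 (deposit($50)): balance=$3264.50 total_interest=$64.50
After 6 (month_end (apply 3% monthly interest)): balance=$3362.43 total_interest=$162.43
After 7 (deposit($100)): balance=$3462.43 total_interest=$162.43
After 8 (month_end (apply 3% monthly interest)): balance=$3566.30 total_interest=$266.30
After 9 (year_end (apply 10% annual interest)): balance=$3922.93 total_interest=$622.93
After 10 (month_end (apply 3% monthly interest)): balance=$4040.61 total_interest=$740.61
After 11 (year_end (apply 10% annual interest)): balance=$4444.67 total_interest=$1144.67

Answer: 1144.67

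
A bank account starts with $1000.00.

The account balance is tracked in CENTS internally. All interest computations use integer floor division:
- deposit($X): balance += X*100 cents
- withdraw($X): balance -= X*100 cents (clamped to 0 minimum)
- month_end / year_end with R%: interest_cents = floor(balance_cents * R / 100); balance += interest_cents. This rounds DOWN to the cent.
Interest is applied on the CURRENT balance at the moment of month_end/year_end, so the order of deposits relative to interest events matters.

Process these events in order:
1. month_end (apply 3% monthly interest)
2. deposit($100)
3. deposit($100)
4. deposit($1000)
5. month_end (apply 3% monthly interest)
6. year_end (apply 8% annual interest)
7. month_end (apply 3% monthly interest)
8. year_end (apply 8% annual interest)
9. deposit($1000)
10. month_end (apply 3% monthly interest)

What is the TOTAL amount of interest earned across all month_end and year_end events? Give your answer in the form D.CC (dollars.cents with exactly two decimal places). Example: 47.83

Answer: 672.24

Derivation:
After 1 (month_end (apply 3% monthly interest)): balance=$1030.00 total_interest=$30.00
After 2 (deposit($100)): balance=$1130.00 total_interest=$30.00
After 3 (deposit($100)): balance=$1230.00 total_interest=$30.00
After 4 (deposit($1000)): balance=$2230.00 total_interest=$30.00
After 5 (month_end (apply 3% monthly interest)): balance=$2296.90 total_interest=$96.90
After 6 (year_end (apply 8% annual interest)): balance=$2480.65 total_interest=$280.65
After 7 (month_end (apply 3% monthly interest)): balance=$2555.06 total_interest=$355.06
After 8 (year_end (apply 8% annual interest)): balance=$2759.46 total_interest=$559.46
After 9 (deposit($1000)): balance=$3759.46 total_interest=$559.46
After 10 (month_end (apply 3% monthly interest)): balance=$3872.24 total_interest=$672.24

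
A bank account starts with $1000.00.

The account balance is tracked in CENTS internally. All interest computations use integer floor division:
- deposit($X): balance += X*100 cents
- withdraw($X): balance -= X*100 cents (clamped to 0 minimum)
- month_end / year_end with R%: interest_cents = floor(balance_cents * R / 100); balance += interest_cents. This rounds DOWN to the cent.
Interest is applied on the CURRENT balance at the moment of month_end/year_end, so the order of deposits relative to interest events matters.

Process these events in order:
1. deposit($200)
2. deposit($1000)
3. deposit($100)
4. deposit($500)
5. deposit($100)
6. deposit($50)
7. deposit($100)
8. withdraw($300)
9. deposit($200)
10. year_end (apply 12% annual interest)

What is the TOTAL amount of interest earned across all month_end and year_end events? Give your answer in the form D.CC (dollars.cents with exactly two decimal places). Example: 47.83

Answer: 354.00

Derivation:
After 1 (deposit($200)): balance=$1200.00 total_interest=$0.00
After 2 (deposit($1000)): balance=$2200.00 total_interest=$0.00
After 3 (deposit($100)): balance=$2300.00 total_interest=$0.00
After 4 (deposit($500)): balance=$2800.00 total_interest=$0.00
After 5 (deposit($100)): balance=$2900.00 total_interest=$0.00
After 6 (deposit($50)): balance=$2950.00 total_interest=$0.00
After 7 (deposit($100)): balance=$3050.00 total_interest=$0.00
After 8 (withdraw($300)): balance=$2750.00 total_interest=$0.00
After 9 (deposit($200)): balance=$2950.00 total_interest=$0.00
After 10 (year_end (apply 12% annual interest)): balance=$3304.00 total_interest=$354.00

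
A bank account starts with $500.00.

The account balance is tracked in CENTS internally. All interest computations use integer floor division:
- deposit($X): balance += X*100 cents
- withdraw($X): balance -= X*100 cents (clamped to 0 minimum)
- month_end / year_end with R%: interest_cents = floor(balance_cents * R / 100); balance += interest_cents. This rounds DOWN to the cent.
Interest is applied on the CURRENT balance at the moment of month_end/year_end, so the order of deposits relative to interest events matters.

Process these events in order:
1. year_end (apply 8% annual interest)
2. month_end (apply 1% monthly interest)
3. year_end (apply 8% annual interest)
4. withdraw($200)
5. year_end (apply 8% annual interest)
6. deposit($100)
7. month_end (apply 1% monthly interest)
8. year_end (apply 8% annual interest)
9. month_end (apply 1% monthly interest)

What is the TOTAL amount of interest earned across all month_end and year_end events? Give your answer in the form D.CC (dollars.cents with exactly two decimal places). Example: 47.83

After 1 (year_end (apply 8% annual interest)): balance=$540.00 total_interest=$40.00
After 2 (month_end (apply 1% monthly interest)): balance=$545.40 total_interest=$45.40
After 3 (year_end (apply 8% annual interest)): balance=$589.03 total_interest=$89.03
After 4 (withdraw($200)): balance=$389.03 total_interest=$89.03
After 5 (year_end (apply 8% annual interest)): balance=$420.15 total_interest=$120.15
After 6 (deposit($100)): balance=$520.15 total_interest=$120.15
After 7 (month_end (apply 1% monthly interest)): balance=$525.35 total_interest=$125.35
After 8 (year_end (apply 8% annual interest)): balance=$567.37 total_interest=$167.37
After 9 (month_end (apply 1% monthly interest)): balance=$573.04 total_interest=$173.04

Answer: 173.04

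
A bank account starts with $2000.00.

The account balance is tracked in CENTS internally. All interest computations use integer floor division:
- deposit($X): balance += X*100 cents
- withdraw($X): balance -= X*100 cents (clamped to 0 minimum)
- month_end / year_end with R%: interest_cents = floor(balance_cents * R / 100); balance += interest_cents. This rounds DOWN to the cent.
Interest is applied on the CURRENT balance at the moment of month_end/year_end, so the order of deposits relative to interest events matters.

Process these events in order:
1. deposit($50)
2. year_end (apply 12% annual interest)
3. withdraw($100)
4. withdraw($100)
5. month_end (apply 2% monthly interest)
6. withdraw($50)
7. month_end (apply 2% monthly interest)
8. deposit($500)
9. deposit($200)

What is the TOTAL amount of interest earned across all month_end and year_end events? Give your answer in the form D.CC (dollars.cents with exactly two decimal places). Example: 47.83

After 1 (deposit($50)): balance=$2050.00 total_interest=$0.00
After 2 (year_end (apply 12% annual interest)): balance=$2296.00 total_interest=$246.00
After 3 (withdraw($100)): balance=$2196.00 total_interest=$246.00
After 4 (withdraw($100)): balance=$2096.00 total_interest=$246.00
After 5 (month_end (apply 2% monthly interest)): balance=$2137.92 total_interest=$287.92
After 6 (withdraw($50)): balance=$2087.92 total_interest=$287.92
After 7 (month_end (apply 2% monthly interest)): balance=$2129.67 total_interest=$329.67
After 8 (deposit($500)): balance=$2629.67 total_interest=$329.67
After 9 (deposit($200)): balance=$2829.67 total_interest=$329.67

Answer: 329.67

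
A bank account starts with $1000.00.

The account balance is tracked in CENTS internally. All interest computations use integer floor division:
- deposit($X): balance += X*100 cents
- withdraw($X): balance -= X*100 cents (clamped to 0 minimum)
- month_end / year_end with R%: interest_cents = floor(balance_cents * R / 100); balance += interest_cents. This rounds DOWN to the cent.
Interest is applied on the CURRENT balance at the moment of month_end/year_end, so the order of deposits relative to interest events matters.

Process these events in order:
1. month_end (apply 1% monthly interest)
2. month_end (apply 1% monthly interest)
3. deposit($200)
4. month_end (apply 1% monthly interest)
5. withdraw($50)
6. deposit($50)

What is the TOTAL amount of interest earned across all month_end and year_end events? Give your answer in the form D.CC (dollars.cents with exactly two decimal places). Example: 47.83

Answer: 32.30

Derivation:
After 1 (month_end (apply 1% monthly interest)): balance=$1010.00 total_interest=$10.00
After 2 (month_end (apply 1% monthly interest)): balance=$1020.10 total_interest=$20.10
After 3 (deposit($200)): balance=$1220.10 total_interest=$20.10
After 4 (month_end (apply 1% monthly interest)): balance=$1232.30 total_interest=$32.30
After 5 (withdraw($50)): balance=$1182.30 total_interest=$32.30
After 6 (deposit($50)): balance=$1232.30 total_interest=$32.30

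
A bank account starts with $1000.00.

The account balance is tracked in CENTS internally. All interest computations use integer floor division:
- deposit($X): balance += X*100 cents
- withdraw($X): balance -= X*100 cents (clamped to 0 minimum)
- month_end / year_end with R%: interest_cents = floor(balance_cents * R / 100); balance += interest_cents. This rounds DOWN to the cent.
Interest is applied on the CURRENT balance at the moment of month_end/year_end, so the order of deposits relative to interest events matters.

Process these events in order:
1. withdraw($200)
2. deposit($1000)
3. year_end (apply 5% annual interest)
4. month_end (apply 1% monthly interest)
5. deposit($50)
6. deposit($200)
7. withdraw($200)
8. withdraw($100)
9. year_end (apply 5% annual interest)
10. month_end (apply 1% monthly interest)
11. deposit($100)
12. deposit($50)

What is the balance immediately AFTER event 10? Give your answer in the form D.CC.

Answer: 1971.35

Derivation:
After 1 (withdraw($200)): balance=$800.00 total_interest=$0.00
After 2 (deposit($1000)): balance=$1800.00 total_interest=$0.00
After 3 (year_end (apply 5% annual interest)): balance=$1890.00 total_interest=$90.00
After 4 (month_end (apply 1% monthly interest)): balance=$1908.90 total_interest=$108.90
After 5 (deposit($50)): balance=$1958.90 total_interest=$108.90
After 6 (deposit($200)): balance=$2158.90 total_interest=$108.90
After 7 (withdraw($200)): balance=$1958.90 total_interest=$108.90
After 8 (withdraw($100)): balance=$1858.90 total_interest=$108.90
After 9 (year_end (apply 5% annual interest)): balance=$1951.84 total_interest=$201.84
After 10 (month_end (apply 1% monthly interest)): balance=$1971.35 total_interest=$221.35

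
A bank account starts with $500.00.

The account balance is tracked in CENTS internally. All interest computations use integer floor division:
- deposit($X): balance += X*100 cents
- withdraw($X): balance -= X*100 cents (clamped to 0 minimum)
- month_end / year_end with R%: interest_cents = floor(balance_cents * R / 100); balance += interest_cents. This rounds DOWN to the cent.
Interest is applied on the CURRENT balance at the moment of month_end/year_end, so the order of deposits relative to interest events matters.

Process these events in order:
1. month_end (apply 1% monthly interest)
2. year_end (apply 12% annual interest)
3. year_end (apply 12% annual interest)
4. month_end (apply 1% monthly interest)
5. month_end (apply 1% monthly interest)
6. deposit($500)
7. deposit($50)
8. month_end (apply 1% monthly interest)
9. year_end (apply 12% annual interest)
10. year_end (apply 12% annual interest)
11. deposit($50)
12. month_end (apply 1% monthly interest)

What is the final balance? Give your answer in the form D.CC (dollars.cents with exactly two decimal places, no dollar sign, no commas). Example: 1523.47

After 1 (month_end (apply 1% monthly interest)): balance=$505.00 total_interest=$5.00
After 2 (year_end (apply 12% annual interest)): balance=$565.60 total_interest=$65.60
After 3 (year_end (apply 12% annual interest)): balance=$633.47 total_interest=$133.47
After 4 (month_end (apply 1% monthly interest)): balance=$639.80 total_interest=$139.80
After 5 (month_end (apply 1% monthly interest)): balance=$646.19 total_interest=$146.19
After 6 (deposit($500)): balance=$1146.19 total_interest=$146.19
After 7 (deposit($50)): balance=$1196.19 total_interest=$146.19
After 8 (month_end (apply 1% monthly interest)): balance=$1208.15 total_interest=$158.15
After 9 (year_end (apply 12% annual interest)): balance=$1353.12 total_interest=$303.12
After 10 (year_end (apply 12% annual interest)): balance=$1515.49 total_interest=$465.49
After 11 (deposit($50)): balance=$1565.49 total_interest=$465.49
After 12 (month_end (apply 1% monthly interest)): balance=$1581.14 total_interest=$481.14

Answer: 1581.14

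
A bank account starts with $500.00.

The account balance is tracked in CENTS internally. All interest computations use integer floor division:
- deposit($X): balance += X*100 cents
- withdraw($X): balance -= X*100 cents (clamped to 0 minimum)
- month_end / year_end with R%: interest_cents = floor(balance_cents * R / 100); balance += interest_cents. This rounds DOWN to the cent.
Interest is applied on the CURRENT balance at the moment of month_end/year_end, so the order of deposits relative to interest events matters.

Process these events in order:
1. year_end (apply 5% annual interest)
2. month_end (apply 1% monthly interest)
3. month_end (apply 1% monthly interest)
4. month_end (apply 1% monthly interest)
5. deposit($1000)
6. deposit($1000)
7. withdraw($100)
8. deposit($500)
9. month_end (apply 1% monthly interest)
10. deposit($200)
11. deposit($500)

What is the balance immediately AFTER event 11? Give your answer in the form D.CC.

After 1 (year_end (apply 5% annual interest)): balance=$525.00 total_interest=$25.00
After 2 (month_end (apply 1% monthly interest)): balance=$530.25 total_interest=$30.25
After 3 (month_end (apply 1% monthly interest)): balance=$535.55 total_interest=$35.55
After 4 (month_end (apply 1% monthly interest)): balance=$540.90 total_interest=$40.90
After 5 (deposit($1000)): balance=$1540.90 total_interest=$40.90
After 6 (deposit($1000)): balance=$2540.90 total_interest=$40.90
After 7 (withdraw($100)): balance=$2440.90 total_interest=$40.90
After 8 (deposit($500)): balance=$2940.90 total_interest=$40.90
After 9 (month_end (apply 1% monthly interest)): balance=$2970.30 total_interest=$70.30
After 10 (deposit($200)): balance=$3170.30 total_interest=$70.30
After 11 (deposit($500)): balance=$3670.30 total_interest=$70.30

Answer: 3670.30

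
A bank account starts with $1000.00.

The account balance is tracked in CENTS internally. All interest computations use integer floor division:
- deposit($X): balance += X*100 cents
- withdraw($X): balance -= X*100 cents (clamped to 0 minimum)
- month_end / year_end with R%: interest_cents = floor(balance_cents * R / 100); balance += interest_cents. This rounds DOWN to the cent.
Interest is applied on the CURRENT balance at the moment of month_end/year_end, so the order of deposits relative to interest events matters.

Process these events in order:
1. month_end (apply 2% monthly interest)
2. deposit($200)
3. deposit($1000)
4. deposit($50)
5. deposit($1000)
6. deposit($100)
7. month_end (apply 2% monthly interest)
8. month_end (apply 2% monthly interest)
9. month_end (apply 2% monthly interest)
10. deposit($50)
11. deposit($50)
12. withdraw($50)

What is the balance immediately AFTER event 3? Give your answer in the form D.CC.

After 1 (month_end (apply 2% monthly interest)): balance=$1020.00 total_interest=$20.00
After 2 (deposit($200)): balance=$1220.00 total_interest=$20.00
After 3 (deposit($1000)): balance=$2220.00 total_interest=$20.00

Answer: 2220.00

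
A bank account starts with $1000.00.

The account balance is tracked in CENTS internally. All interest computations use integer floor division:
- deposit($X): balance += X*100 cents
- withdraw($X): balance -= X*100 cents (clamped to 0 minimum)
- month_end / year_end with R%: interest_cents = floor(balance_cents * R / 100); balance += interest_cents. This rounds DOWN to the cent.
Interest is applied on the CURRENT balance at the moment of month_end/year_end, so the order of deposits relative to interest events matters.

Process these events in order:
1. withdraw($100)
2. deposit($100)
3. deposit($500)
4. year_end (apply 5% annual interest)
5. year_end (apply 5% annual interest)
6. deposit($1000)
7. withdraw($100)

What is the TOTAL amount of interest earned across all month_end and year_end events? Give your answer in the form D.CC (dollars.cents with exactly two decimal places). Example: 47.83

Answer: 153.75

Derivation:
After 1 (withdraw($100)): balance=$900.00 total_interest=$0.00
After 2 (deposit($100)): balance=$1000.00 total_interest=$0.00
After 3 (deposit($500)): balance=$1500.00 total_interest=$0.00
After 4 (year_end (apply 5% annual interest)): balance=$1575.00 total_interest=$75.00
After 5 (year_end (apply 5% annual interest)): balance=$1653.75 total_interest=$153.75
After 6 (deposit($1000)): balance=$2653.75 total_interest=$153.75
After 7 (withdraw($100)): balance=$2553.75 total_interest=$153.75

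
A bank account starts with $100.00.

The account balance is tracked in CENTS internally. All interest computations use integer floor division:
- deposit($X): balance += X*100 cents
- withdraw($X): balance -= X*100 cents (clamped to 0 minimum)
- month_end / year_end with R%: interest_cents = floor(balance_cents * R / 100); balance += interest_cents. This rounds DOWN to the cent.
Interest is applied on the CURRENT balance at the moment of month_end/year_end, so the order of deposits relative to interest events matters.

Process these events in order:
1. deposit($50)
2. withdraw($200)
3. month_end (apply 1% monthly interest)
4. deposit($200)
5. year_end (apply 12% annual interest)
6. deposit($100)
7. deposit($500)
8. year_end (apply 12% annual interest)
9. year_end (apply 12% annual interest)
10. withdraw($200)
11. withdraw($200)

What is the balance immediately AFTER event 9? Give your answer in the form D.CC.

After 1 (deposit($50)): balance=$150.00 total_interest=$0.00
After 2 (withdraw($200)): balance=$0.00 total_interest=$0.00
After 3 (month_end (apply 1% monthly interest)): balance=$0.00 total_interest=$0.00
After 4 (deposit($200)): balance=$200.00 total_interest=$0.00
After 5 (year_end (apply 12% annual interest)): balance=$224.00 total_interest=$24.00
After 6 (deposit($100)): balance=$324.00 total_interest=$24.00
After 7 (deposit($500)): balance=$824.00 total_interest=$24.00
After 8 (year_end (apply 12% annual interest)): balance=$922.88 total_interest=$122.88
After 9 (year_end (apply 12% annual interest)): balance=$1033.62 total_interest=$233.62

Answer: 1033.62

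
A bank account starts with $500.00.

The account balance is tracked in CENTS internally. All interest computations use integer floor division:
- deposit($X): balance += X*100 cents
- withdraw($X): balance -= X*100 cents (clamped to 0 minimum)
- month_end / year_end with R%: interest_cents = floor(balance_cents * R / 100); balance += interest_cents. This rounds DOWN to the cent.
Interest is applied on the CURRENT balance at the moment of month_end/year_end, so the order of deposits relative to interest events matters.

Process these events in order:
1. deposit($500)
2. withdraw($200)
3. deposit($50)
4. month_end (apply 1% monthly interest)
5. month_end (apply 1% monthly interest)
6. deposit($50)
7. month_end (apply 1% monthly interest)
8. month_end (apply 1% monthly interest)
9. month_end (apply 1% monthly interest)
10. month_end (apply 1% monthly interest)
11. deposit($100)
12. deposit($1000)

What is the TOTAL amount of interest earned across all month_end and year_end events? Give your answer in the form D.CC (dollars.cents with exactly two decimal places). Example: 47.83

Answer: 54.30

Derivation:
After 1 (deposit($500)): balance=$1000.00 total_interest=$0.00
After 2 (withdraw($200)): balance=$800.00 total_interest=$0.00
After 3 (deposit($50)): balance=$850.00 total_interest=$0.00
After 4 (month_end (apply 1% monthly interest)): balance=$858.50 total_interest=$8.50
After 5 (month_end (apply 1% monthly interest)): balance=$867.08 total_interest=$17.08
After 6 (deposit($50)): balance=$917.08 total_interest=$17.08
After 7 (month_end (apply 1% monthly interest)): balance=$926.25 total_interest=$26.25
After 8 (month_end (apply 1% monthly interest)): balance=$935.51 total_interest=$35.51
After 9 (month_end (apply 1% monthly interest)): balance=$944.86 total_interest=$44.86
After 10 (month_end (apply 1% monthly interest)): balance=$954.30 total_interest=$54.30
After 11 (deposit($100)): balance=$1054.30 total_interest=$54.30
After 12 (deposit($1000)): balance=$2054.30 total_interest=$54.30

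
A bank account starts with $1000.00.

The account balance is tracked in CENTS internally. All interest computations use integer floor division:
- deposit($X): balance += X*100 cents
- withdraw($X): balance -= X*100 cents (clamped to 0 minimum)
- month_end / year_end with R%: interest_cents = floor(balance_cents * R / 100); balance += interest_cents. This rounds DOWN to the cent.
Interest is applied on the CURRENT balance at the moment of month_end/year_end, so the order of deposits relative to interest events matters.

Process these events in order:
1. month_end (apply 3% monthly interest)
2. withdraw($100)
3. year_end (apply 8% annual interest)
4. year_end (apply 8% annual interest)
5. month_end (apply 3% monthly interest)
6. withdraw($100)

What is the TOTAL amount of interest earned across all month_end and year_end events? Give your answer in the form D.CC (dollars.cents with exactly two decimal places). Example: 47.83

Answer: 217.29

Derivation:
After 1 (month_end (apply 3% monthly interest)): balance=$1030.00 total_interest=$30.00
After 2 (withdraw($100)): balance=$930.00 total_interest=$30.00
After 3 (year_end (apply 8% annual interest)): balance=$1004.40 total_interest=$104.40
After 4 (year_end (apply 8% annual interest)): balance=$1084.75 total_interest=$184.75
After 5 (month_end (apply 3% monthly interest)): balance=$1117.29 total_interest=$217.29
After 6 (withdraw($100)): balance=$1017.29 total_interest=$217.29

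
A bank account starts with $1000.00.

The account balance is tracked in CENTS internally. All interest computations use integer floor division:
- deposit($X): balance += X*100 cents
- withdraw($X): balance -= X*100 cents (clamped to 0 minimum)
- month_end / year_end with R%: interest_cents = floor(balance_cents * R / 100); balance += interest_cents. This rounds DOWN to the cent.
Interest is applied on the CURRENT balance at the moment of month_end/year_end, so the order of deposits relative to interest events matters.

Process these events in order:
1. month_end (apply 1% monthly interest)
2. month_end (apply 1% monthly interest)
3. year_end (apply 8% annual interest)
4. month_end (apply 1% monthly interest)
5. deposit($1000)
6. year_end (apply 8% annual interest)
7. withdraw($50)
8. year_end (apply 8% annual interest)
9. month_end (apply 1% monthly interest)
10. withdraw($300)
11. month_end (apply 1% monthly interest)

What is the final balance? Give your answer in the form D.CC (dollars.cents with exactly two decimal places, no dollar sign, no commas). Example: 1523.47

Answer: 2155.69

Derivation:
After 1 (month_end (apply 1% monthly interest)): balance=$1010.00 total_interest=$10.00
After 2 (month_end (apply 1% monthly interest)): balance=$1020.10 total_interest=$20.10
After 3 (year_end (apply 8% annual interest)): balance=$1101.70 total_interest=$101.70
After 4 (month_end (apply 1% monthly interest)): balance=$1112.71 total_interest=$112.71
After 5 (deposit($1000)): balance=$2112.71 total_interest=$112.71
After 6 (year_end (apply 8% annual interest)): balance=$2281.72 total_interest=$281.72
After 7 (withdraw($50)): balance=$2231.72 total_interest=$281.72
After 8 (year_end (apply 8% annual interest)): balance=$2410.25 total_interest=$460.25
After 9 (month_end (apply 1% monthly interest)): balance=$2434.35 total_interest=$484.35
After 10 (withdraw($300)): balance=$2134.35 total_interest=$484.35
After 11 (month_end (apply 1% monthly interest)): balance=$2155.69 total_interest=$505.69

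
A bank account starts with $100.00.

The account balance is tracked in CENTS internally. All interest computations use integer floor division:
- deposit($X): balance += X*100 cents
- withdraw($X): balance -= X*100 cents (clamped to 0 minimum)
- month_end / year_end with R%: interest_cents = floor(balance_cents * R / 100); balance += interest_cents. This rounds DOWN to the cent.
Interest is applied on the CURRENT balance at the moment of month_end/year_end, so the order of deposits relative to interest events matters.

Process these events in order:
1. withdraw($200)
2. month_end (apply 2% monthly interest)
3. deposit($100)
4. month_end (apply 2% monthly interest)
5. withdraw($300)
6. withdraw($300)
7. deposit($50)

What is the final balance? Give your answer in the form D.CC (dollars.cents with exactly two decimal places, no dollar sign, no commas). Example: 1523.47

Answer: 50.00

Derivation:
After 1 (withdraw($200)): balance=$0.00 total_interest=$0.00
After 2 (month_end (apply 2% monthly interest)): balance=$0.00 total_interest=$0.00
After 3 (deposit($100)): balance=$100.00 total_interest=$0.00
After 4 (month_end (apply 2% monthly interest)): balance=$102.00 total_interest=$2.00
After 5 (withdraw($300)): balance=$0.00 total_interest=$2.00
After 6 (withdraw($300)): balance=$0.00 total_interest=$2.00
After 7 (deposit($50)): balance=$50.00 total_interest=$2.00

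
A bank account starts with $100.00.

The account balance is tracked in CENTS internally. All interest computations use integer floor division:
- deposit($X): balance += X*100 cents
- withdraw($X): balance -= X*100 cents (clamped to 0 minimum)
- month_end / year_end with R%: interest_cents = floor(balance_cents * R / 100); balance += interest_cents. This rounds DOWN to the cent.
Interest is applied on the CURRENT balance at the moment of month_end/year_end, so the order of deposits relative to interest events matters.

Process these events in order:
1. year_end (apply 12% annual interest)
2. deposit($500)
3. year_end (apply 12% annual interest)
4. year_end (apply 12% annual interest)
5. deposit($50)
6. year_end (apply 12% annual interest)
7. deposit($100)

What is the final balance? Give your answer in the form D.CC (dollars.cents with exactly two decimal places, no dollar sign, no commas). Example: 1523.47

Answer: 1015.81

Derivation:
After 1 (year_end (apply 12% annual interest)): balance=$112.00 total_interest=$12.00
After 2 (deposit($500)): balance=$612.00 total_interest=$12.00
After 3 (year_end (apply 12% annual interest)): balance=$685.44 total_interest=$85.44
After 4 (year_end (apply 12% annual interest)): balance=$767.69 total_interest=$167.69
After 5 (deposit($50)): balance=$817.69 total_interest=$167.69
After 6 (year_end (apply 12% annual interest)): balance=$915.81 total_interest=$265.81
After 7 (deposit($100)): balance=$1015.81 total_interest=$265.81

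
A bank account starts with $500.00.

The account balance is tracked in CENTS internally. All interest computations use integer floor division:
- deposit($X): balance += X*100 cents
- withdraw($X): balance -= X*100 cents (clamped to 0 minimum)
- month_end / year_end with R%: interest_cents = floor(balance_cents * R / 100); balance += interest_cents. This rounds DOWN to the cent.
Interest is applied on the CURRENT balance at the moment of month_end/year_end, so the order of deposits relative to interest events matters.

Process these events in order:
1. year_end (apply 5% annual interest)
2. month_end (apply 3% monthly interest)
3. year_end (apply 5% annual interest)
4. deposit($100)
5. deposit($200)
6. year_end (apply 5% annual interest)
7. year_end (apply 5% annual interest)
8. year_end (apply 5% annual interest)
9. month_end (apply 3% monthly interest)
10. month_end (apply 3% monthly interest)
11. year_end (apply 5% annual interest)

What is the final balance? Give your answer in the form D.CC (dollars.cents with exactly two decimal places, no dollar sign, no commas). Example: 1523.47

After 1 (year_end (apply 5% annual interest)): balance=$525.00 total_interest=$25.00
After 2 (month_end (apply 3% monthly interest)): balance=$540.75 total_interest=$40.75
After 3 (year_end (apply 5% annual interest)): balance=$567.78 total_interest=$67.78
After 4 (deposit($100)): balance=$667.78 total_interest=$67.78
After 5 (deposit($200)): balance=$867.78 total_interest=$67.78
After 6 (year_end (apply 5% annual interest)): balance=$911.16 total_interest=$111.16
After 7 (year_end (apply 5% annual interest)): balance=$956.71 total_interest=$156.71
After 8 (year_end (apply 5% annual interest)): balance=$1004.54 total_interest=$204.54
After 9 (month_end (apply 3% monthly interest)): balance=$1034.67 total_interest=$234.67
After 10 (month_end (apply 3% monthly interest)): balance=$1065.71 total_interest=$265.71
After 11 (year_end (apply 5% annual interest)): balance=$1118.99 total_interest=$318.99

Answer: 1118.99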